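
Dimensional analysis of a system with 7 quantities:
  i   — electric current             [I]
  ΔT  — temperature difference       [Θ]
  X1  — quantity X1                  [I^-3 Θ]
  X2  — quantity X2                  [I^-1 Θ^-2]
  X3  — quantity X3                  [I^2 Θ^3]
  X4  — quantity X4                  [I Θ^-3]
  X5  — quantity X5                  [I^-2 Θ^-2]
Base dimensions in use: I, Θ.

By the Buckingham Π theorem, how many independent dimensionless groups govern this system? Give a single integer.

5

Dimensional matrix (I×Θ by i×ΔT×X1×X2×X3×X4×X5):
  I: [ 1  0 -3 -1  2  1 -2]
  Θ: [ 0  1  1 -2  3 -3 -2]
Row reduction gives pivot columns i,ΔT; rank = 2
n=7, r=2 ⇒ 5 dimensionless groups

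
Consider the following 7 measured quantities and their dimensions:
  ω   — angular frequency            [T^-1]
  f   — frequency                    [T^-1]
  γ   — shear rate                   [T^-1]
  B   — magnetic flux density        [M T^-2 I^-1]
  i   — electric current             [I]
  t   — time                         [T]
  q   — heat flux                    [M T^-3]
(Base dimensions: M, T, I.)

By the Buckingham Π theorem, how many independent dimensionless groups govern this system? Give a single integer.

Dimensional matrix (M×T×I by ω×f×γ×B×i×t×q):
  M: [ 0  0  0  1  0  0  1]
  T: [-1 -1 -1 -2  0  1 -3]
  I: [ 0  0  0 -1  1  0  0]
RREF → pivots at {ω,B,i} ⇒ r = 3
7 vars − rank 3 = 4 Π groups

4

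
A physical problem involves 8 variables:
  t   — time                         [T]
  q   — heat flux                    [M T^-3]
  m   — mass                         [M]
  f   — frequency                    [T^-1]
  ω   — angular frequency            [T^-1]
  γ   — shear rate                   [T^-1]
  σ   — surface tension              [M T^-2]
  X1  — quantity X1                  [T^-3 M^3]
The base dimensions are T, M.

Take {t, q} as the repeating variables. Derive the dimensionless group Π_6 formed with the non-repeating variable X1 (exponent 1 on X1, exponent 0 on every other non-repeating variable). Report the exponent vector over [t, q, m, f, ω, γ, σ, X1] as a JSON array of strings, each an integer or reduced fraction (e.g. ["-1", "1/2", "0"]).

["-6", "-3", "0", "0", "0", "0", "0", "1"]

Dimensional matrix (T×M by t×q×m×f×ω×γ×σ×X1):
  T: [ 1 -3  0 -1 -1 -1 -2 -3]
  M: [ 0  1  1  0  0  0  1  3]
Row reduction gives pivot columns t,q; rank = 2
Repeat: t,q; free: m,f,ω,γ,σ,X1
RREF:
  r0: [   1    0    3   -1   -1   -1    1    6]
  r1: [   0    1    1    0    0    0    1    3]
Fix exponent of X1 at 1, m at 0, f at 0, ω at 0, γ at 0, σ at 0; solve each RREF row for its pivot's exponent:
  r0: exp(t) + (6)·1 = 0 ⇒ exp(t) = -6
  r1: exp(q) + (3)·1 = 0 ⇒ exp(q) = -3
Π_6 = t^-6 · q^-3 · X1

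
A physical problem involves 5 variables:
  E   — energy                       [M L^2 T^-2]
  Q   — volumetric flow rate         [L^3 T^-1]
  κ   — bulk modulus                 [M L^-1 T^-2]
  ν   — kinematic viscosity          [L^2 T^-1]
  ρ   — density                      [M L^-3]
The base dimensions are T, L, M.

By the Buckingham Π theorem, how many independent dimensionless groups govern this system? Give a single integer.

Dimensional matrix (T×L×M by E×Q×κ×ν×ρ):
  T: [-2 -1 -2 -1  0]
  L: [ 2  3 -1  2 -3]
  M: [ 1  0  1  0  1]
RREF → pivots at {E,Q,κ} ⇒ r = 3
n=5, r=3 ⇒ 2 dimensionless groups

2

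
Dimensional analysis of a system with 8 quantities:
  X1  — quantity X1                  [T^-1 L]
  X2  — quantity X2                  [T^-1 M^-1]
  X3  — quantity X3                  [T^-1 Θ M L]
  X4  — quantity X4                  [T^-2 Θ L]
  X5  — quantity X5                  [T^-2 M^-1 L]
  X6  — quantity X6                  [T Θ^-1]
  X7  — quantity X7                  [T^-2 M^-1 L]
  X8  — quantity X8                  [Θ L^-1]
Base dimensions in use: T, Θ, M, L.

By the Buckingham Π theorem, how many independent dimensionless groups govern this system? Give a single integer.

Dimensional matrix (T×Θ×M×L by X1×X2×X3×X4×X5×X6×X7×X8):
  T: [-1 -1 -1 -2 -2  1 -2  0]
  Θ: [ 0  0  1  1  0 -1  0  1]
  M: [ 0 -1  1  0 -1  0 -1  0]
  L: [ 1  0  1  1  1  0  1 -1]
Echelon form has 3 nonzero rows (pivots: X1,X2,X3)
8 vars − rank 3 = 5 Π groups

5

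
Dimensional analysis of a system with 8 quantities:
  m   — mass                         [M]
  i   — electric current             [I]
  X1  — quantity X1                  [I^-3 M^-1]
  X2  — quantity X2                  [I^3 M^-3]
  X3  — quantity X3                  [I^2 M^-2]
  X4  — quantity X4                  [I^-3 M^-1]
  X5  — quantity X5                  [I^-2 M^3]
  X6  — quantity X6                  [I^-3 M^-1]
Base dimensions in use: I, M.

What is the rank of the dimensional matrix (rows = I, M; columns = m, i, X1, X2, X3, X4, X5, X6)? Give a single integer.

2

Exponent matrix [I,M] × [m,i,X1,X2,X3,X4,X5,X6]:
  I: [ 0  1 -3  3  2 -3 -2 -3]
  M: [ 1  0 -1 -3 -2 -1  3 -1]
Row reduction gives pivot columns m,i; rank = 2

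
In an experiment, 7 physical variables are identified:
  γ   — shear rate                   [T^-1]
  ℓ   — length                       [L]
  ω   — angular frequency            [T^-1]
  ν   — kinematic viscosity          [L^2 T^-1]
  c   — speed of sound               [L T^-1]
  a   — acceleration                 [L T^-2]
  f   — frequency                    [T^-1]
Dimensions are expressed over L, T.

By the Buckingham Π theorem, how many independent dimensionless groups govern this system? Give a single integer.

5

Write exponents as rows L,T / cols γ,ℓ,ω,ν,c,a,f:
  L: [ 0  1  0  2  1  1  0]
  T: [-1  0 -1 -1 -1 -2 -1]
RREF → pivots at {γ,ℓ} ⇒ r = 2
7 vars − rank 2 = 5 Π groups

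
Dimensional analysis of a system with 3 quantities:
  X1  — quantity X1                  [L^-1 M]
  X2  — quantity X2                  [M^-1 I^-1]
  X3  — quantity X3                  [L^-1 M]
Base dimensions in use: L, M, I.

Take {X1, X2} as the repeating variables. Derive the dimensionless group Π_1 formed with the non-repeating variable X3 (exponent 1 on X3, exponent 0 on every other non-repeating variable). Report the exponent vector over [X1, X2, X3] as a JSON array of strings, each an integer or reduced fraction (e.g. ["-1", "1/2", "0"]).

Dimensional matrix (L×M×I by X1×X2×X3):
  L: [-1  0 -1]
  M: [ 1 -1  1]
  I: [ 0 -1  0]
Echelon form has 2 nonzero rows (pivots: X1,X2)
Repeat: X1,X2; free: X3
RREF:
  r0: [   1    0    1]
  r1: [   0    1    0]
  r2: [   0    0    0]
Fix exponent of X3 at 1; solve each RREF row for its pivot's exponent:
  r0: exp(X1) + (1)·1 = 0 ⇒ exp(X1) = -1
  r1: exp(X2) + (0)·1 = 0 ⇒ exp(X2) = 0
Π_1 = X1^-1 · X3

["-1", "0", "1"]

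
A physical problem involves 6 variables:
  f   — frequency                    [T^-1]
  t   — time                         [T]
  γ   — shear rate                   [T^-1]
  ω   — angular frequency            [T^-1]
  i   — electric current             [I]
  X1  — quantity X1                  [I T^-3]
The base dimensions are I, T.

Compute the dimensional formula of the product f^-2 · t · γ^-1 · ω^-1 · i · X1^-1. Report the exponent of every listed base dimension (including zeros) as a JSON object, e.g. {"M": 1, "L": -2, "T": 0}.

Dimensional matrix (I×T by f×t×γ×ω×i×X1):
  I: [ 0  0  0  0  1  1]
  T: [-1  1 -1 -1  0 -3]
  [I]: (-2)·0+(1)·0+(-1)·0+(-1)·0+(1)·1+(-1)·1 = 0
  [T]: (-2)·-1+(1)·1+(-1)·-1+(-1)·-1+(1)·0+(-1)·-3 = 8
⇒ T^8

{"I": 0, "T": 8}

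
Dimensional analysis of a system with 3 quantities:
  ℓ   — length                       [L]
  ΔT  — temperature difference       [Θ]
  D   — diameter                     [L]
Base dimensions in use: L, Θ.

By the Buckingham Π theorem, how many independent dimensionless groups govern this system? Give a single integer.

Dimensional matrix (L×Θ by ℓ×ΔT×D):
  L: [ 1  0  1]
  Θ: [ 0  1  0]
Row reduction gives pivot columns ℓ,ΔT; rank = 2
3 vars − rank 2 = 1 Π group

1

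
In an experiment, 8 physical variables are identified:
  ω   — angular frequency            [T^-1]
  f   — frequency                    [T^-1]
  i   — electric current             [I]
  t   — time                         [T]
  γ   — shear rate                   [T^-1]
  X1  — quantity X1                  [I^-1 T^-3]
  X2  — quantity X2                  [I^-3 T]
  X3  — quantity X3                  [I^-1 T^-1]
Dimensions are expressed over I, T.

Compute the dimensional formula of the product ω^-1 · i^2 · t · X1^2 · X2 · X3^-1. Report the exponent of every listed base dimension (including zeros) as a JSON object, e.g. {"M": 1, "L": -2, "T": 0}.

Dimensional matrix (I×T by ω×f×i×t×γ×X1×X2×X3):
  I: [ 0  0  1  0  0 -1 -3 -1]
  T: [-1 -1  0  1 -1 -3  1 -1]
  [I]: (-1)·0+(2)·1+(1)·0+(2)·-1+(1)·-3+(-1)·-1 = -2
  [T]: (-1)·-1+(2)·0+(1)·1+(2)·-3+(1)·1+(-1)·-1 = -2
⇒ I^-2 T^-2

{"I": -2, "T": -2}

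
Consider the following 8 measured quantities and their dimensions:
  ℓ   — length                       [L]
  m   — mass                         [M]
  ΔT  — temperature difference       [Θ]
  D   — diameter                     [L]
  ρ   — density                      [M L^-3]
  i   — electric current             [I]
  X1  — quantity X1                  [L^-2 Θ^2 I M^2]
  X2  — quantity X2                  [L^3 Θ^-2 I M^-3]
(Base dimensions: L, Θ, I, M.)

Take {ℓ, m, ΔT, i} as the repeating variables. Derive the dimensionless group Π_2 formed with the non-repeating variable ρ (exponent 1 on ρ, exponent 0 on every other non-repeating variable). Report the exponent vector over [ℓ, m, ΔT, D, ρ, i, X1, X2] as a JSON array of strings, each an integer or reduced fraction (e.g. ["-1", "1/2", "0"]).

["3", "-1", "0", "0", "1", "0", "0", "0"]

Dimensional matrix (L×Θ×I×M by ℓ×m×ΔT×D×ρ×i×X1×X2):
  L: [ 1  0  0  1 -3  0 -2  3]
  Θ: [ 0  0  1  0  0  0  2 -2]
  I: [ 0  0  0  0  0  1  1  1]
  M: [ 0  1  0  0  1  0  2 -3]
Echelon form has 4 nonzero rows (pivots: ℓ,m,ΔT,i)
Pivot set = {ℓ,m,ΔT,i}, free = {D,ρ,X1,X2}
RREF:
  r0: [   1    0    0    1   -3    0   -2    3]
  r1: [   0    1    0    0    1    0    2   -3]
  r2: [   0    0    1    0    0    0    2   -2]
  r3: [   0    0    0    0    0    1    1    1]
Fix exponent of ρ at 1, D at 0, X1 at 0, X2 at 0; solve each RREF row for its pivot's exponent:
  r0: exp(ℓ) + (-3)·1 = 0 ⇒ exp(ℓ) = 3
  r1: exp(m) + (1)·1 = 0 ⇒ exp(m) = -1
  r2: exp(ΔT) + (0)·1 = 0 ⇒ exp(ΔT) = 0
  r3: exp(i) + (0)·1 = 0 ⇒ exp(i) = 0
Π_2 = ℓ^3 · m^-1 · ρ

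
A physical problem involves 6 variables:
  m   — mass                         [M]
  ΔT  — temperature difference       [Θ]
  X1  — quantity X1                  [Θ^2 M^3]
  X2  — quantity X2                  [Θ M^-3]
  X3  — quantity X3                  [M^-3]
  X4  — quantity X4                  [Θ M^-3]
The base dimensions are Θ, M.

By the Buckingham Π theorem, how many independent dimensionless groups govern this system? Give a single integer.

4

Write exponents as rows Θ,M / cols m,ΔT,X1,X2,X3,X4:
  Θ: [ 0  1  2  1  0  1]
  M: [ 1  0  3 -3 -3 -3]
Row reduction gives pivot columns m,ΔT; rank = 2
Π count = n − r = 6 − 2 = 4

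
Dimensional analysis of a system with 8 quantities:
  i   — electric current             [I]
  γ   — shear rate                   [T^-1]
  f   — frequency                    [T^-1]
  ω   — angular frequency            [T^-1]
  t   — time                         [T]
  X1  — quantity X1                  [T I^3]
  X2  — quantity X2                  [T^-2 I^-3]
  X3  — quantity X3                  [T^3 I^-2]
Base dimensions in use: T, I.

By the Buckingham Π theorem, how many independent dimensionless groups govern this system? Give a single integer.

Dimensional matrix (T×I by i×γ×f×ω×t×X1×X2×X3):
  T: [ 0 -1 -1 -1  1  1 -2  3]
  I: [ 1  0  0  0  0  3 -3 -2]
Echelon form has 2 nonzero rows (pivots: i,γ)
n=8, r=2 ⇒ 6 dimensionless groups

6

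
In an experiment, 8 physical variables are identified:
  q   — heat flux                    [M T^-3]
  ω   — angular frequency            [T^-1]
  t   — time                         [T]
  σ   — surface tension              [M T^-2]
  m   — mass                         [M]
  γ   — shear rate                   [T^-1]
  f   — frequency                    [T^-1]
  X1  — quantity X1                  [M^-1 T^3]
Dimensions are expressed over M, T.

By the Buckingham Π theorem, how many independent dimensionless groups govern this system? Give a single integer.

6

Exponent matrix [M,T] × [q,ω,t,σ,m,γ,f,X1]:
  M: [ 1  0  0  1  1  0  0 -1]
  T: [-3 -1  1 -2  0 -1 -1  3]
Row reduction gives pivot columns q,ω; rank = 2
n=8, r=2 ⇒ 6 dimensionless groups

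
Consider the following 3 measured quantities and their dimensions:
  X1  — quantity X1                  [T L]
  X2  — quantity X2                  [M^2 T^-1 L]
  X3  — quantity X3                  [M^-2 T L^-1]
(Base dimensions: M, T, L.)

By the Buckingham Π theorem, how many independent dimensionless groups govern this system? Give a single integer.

1

Dimensional matrix (M×T×L by X1×X2×X3):
  M: [ 0  2 -2]
  T: [ 1 -1  1]
  L: [ 1  1 -1]
Echelon form has 2 nonzero rows (pivots: X1,X2)
Π count = n − r = 3 − 2 = 1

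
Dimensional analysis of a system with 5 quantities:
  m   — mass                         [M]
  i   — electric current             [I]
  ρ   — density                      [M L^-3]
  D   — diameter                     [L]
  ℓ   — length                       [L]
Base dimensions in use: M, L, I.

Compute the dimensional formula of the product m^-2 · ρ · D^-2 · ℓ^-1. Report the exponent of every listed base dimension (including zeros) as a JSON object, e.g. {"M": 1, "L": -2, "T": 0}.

Exponent matrix [M,L,I] × [m,i,ρ,D,ℓ]:
  M: [ 1  0  1  0  0]
  L: [ 0  0 -3  1  1]
  I: [ 0  1  0  0  0]
  [M]: (-2)·1+(1)·1+(-2)·0+(-1)·0 = -1
  [L]: (-2)·0+(1)·-3+(-2)·1+(-1)·1 = -6
  [I]: (-2)·0+(1)·0+(-2)·0+(-1)·0 = 0
⇒ M^-1 L^-6

{"M": -1, "L": -6, "I": 0}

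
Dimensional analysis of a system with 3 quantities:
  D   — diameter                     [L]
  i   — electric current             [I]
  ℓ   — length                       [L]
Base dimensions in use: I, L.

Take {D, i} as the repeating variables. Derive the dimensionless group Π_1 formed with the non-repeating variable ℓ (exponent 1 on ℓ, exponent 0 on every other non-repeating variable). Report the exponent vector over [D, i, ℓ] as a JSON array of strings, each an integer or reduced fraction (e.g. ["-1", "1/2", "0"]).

Write exponents as rows I,L / cols D,i,ℓ:
  I: [ 0  1  0]
  L: [ 1  0  1]
Echelon form has 2 nonzero rows (pivots: D,i)
Repeat: D,i; free: ℓ
RREF:
  r0: [   1    0    1]
  r1: [   0    1    0]
Fix exponent of ℓ at 1; solve each RREF row for its pivot's exponent:
  r0: exp(D) + (1)·1 = 0 ⇒ exp(D) = -1
  r1: exp(i) + (0)·1 = 0 ⇒ exp(i) = 0
Π_1 = D^-1 · ℓ

["-1", "0", "1"]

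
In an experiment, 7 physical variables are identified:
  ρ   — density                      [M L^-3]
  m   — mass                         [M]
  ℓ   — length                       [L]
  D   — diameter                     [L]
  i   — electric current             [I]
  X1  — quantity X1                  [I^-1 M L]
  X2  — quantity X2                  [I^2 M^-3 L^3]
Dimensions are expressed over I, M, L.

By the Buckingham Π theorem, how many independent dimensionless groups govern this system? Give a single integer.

4

Dimensional matrix (I×M×L by ρ×m×ℓ×D×i×X1×X2):
  I: [ 0  0  0  0  1 -1  2]
  M: [ 1  1  0  0  0  1 -3]
  L: [-3  0  1  1  0  1  3]
Row reduction gives pivot columns ρ,m,i; rank = 3
7 vars − rank 3 = 4 Π groups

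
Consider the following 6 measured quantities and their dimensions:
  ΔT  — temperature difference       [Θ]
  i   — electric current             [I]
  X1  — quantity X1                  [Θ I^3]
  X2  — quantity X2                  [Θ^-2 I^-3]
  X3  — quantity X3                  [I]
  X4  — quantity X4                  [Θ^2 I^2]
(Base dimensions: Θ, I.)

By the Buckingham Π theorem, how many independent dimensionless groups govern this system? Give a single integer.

Dimensional matrix (Θ×I by ΔT×i×X1×X2×X3×X4):
  Θ: [ 1  0  1 -2  0  2]
  I: [ 0  1  3 -3  1  2]
RREF → pivots at {ΔT,i} ⇒ r = 2
Π count = n − r = 6 − 2 = 4

4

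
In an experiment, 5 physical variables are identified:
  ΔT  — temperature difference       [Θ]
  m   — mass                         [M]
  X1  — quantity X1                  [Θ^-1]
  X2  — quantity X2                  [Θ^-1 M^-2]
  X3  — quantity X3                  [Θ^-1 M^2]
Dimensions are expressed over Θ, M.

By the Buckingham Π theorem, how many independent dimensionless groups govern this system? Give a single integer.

3

Write exponents as rows Θ,M / cols ΔT,m,X1,X2,X3:
  Θ: [ 1  0 -1 -1 -1]
  M: [ 0  1  0 -2  2]
Echelon form has 2 nonzero rows (pivots: ΔT,m)
Π count = n − r = 5 − 2 = 3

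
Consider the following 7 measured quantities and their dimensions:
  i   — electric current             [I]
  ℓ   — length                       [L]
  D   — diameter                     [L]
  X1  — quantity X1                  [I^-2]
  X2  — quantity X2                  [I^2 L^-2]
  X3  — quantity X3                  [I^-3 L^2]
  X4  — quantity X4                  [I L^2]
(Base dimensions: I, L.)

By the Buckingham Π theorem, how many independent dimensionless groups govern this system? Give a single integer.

Dimensional matrix (I×L by i×ℓ×D×X1×X2×X3×X4):
  I: [ 1  0  0 -2  2 -3  1]
  L: [ 0  1  1  0 -2  2  2]
Echelon form has 2 nonzero rows (pivots: i,ℓ)
Π count = n − r = 7 − 2 = 5

5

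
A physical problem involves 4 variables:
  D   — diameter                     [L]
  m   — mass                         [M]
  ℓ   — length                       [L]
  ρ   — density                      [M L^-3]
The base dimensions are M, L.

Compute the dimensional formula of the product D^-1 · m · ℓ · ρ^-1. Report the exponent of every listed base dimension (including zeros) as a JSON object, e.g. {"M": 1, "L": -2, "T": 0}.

{"M": 0, "L": 3}

Exponent matrix [M,L] × [D,m,ℓ,ρ]:
  M: [ 0  1  0  1]
  L: [ 1  0  1 -3]
  [M]: (-1)·0+(1)·1+(1)·0+(-1)·1 = 0
  [L]: (-1)·1+(1)·0+(1)·1+(-1)·-3 = 3
⇒ L^3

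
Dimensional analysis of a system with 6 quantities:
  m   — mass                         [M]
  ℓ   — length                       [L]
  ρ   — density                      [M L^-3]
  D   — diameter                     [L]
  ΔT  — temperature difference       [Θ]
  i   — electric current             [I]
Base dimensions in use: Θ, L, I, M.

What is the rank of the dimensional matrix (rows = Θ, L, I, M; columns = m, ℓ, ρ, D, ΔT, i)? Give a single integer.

Write exponents as rows Θ,L,I,M / cols m,ℓ,ρ,D,ΔT,i:
  Θ: [ 0  0  0  0  1  0]
  L: [ 0  1 -3  1  0  0]
  I: [ 0  0  0  0  0  1]
  M: [ 1  0  1  0  0  0]
Row reduction gives pivot columns m,ℓ,ΔT,i; rank = 4

4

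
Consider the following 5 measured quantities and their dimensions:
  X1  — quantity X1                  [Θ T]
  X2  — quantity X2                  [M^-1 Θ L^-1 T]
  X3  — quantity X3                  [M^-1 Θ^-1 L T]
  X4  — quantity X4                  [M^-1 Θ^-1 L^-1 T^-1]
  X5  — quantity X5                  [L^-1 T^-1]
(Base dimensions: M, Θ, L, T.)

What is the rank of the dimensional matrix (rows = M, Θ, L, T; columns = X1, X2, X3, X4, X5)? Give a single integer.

Write exponents as rows M,Θ,L,T / cols X1,X2,X3,X4,X5:
  M: [ 0 -1 -1 -1  0]
  Θ: [ 1  1 -1 -1  0]
  L: [ 0 -1  1 -1 -1]
  T: [ 1  1  1 -1 -1]
RREF → pivots at {X1,X2,X3} ⇒ r = 3

3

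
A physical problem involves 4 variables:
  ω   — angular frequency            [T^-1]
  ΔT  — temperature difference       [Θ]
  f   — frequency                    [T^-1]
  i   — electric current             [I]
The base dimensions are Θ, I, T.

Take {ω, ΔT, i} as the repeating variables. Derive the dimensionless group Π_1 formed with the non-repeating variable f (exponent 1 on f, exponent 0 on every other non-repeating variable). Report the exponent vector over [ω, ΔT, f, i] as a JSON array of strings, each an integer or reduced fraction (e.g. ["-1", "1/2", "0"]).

["-1", "0", "1", "0"]

Write exponents as rows Θ,I,T / cols ω,ΔT,f,i:
  Θ: [ 0  1  0  0]
  I: [ 0  0  0  1]
  T: [-1  0 -1  0]
Echelon form has 3 nonzero rows (pivots: ω,ΔT,i)
Pivot set = {ω,ΔT,i}, free = {f}
RREF:
  r0: [   1    0    1    0]
  r1: [   0    1    0    0]
  r2: [   0    0    0    1]
Fix exponent of f at 1; solve each RREF row for its pivot's exponent:
  r0: exp(ω) + (1)·1 = 0 ⇒ exp(ω) = -1
  r1: exp(ΔT) + (0)·1 = 0 ⇒ exp(ΔT) = 0
  r2: exp(i) + (0)·1 = 0 ⇒ exp(i) = 0
Π_1 = ω^-1 · f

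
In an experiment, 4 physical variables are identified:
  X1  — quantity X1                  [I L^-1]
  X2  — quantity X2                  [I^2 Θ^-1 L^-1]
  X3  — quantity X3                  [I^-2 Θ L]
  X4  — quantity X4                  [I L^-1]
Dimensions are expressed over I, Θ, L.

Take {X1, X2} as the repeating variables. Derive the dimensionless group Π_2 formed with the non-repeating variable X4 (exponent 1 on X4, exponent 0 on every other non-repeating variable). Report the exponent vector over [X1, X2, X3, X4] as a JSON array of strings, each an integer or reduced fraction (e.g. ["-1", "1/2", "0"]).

["-1", "0", "0", "1"]

Write exponents as rows I,Θ,L / cols X1,X2,X3,X4:
  I: [ 1  2 -2  1]
  Θ: [ 0 -1  1  0]
  L: [-1 -1  1 -1]
Row reduction gives pivot columns X1,X2; rank = 2
Pivot set = {X1,X2}, free = {X3,X4}
RREF:
  r0: [   1    0    0    1]
  r1: [   0    1   -1    0]
  r2: [   0    0    0    0]
Fix exponent of X4 at 1, X3 at 0; solve each RREF row for its pivot's exponent:
  r0: exp(X1) + (1)·1 = 0 ⇒ exp(X1) = -1
  r1: exp(X2) + (0)·1 = 0 ⇒ exp(X2) = 0
Π_2 = X1^-1 · X4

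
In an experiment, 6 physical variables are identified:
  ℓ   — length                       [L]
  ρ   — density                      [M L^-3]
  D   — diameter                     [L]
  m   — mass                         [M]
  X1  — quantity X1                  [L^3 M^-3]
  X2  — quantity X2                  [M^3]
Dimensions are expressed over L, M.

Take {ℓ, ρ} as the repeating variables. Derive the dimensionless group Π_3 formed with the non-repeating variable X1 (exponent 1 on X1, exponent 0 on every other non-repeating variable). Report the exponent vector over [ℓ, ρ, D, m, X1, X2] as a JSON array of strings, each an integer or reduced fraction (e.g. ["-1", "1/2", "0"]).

Write exponents as rows L,M / cols ℓ,ρ,D,m,X1,X2:
  L: [ 1 -3  1  0  3  0]
  M: [ 0  1  0  1 -3  3]
RREF → pivots at {ℓ,ρ} ⇒ r = 2
Pivot set = {ℓ,ρ}, free = {D,m,X1,X2}
RREF:
  r0: [   1    0    1    3   -6    9]
  r1: [   0    1    0    1   -3    3]
Fix exponent of X1 at 1, D at 0, m at 0, X2 at 0; solve each RREF row for its pivot's exponent:
  r0: exp(ℓ) + (-6)·1 = 0 ⇒ exp(ℓ) = 6
  r1: exp(ρ) + (-3)·1 = 0 ⇒ exp(ρ) = 3
Π_3 = ℓ^6 · ρ^3 · X1

["6", "3", "0", "0", "1", "0"]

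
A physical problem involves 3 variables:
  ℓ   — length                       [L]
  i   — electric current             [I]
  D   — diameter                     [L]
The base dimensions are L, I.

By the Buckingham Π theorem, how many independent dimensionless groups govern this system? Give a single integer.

1

Dimensional matrix (L×I by ℓ×i×D):
  L: [ 1  0  1]
  I: [ 0  1  0]
Row reduction gives pivot columns ℓ,i; rank = 2
n=3, r=2 ⇒ 1 dimensionless group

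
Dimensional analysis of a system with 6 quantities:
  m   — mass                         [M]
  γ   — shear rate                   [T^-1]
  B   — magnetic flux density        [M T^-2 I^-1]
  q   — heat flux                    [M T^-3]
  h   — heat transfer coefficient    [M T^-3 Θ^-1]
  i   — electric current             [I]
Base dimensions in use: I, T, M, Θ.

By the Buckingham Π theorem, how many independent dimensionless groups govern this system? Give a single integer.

2

Exponent matrix [I,T,M,Θ] × [m,γ,B,q,h,i]:
  I: [ 0  0 -1  0  0  1]
  T: [ 0 -1 -2 -3 -3  0]
  M: [ 1  0  1  1  1  0]
  Θ: [ 0  0  0  0 -1  0]
Row reduction gives pivot columns m,γ,B,h; rank = 4
6 vars − rank 4 = 2 Π groups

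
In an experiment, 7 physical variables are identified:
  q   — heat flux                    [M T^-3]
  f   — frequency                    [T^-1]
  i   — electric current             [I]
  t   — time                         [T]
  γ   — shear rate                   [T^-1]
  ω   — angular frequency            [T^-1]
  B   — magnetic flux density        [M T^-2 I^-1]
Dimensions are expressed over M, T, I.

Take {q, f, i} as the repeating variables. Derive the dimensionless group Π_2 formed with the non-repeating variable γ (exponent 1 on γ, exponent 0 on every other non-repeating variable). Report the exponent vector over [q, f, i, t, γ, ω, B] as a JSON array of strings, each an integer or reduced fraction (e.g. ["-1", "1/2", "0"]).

["0", "-1", "0", "0", "1", "0", "0"]

Dimensional matrix (M×T×I by q×f×i×t×γ×ω×B):
  M: [ 1  0  0  0  0  0  1]
  T: [-3 -1  0  1 -1 -1 -2]
  I: [ 0  0  1  0  0  0 -1]
RREF → pivots at {q,f,i} ⇒ r = 3
Repeat: q,f,i; free: t,γ,ω,B
RREF:
  r0: [   1    0    0    0    0    0    1]
  r1: [   0    1    0   -1    1    1   -1]
  r2: [   0    0    1    0    0    0   -1]
Fix exponent of γ at 1, t at 0, ω at 0, B at 0; solve each RREF row for its pivot's exponent:
  r0: exp(q) + (0)·1 = 0 ⇒ exp(q) = 0
  r1: exp(f) + (1)·1 = 0 ⇒ exp(f) = -1
  r2: exp(i) + (0)·1 = 0 ⇒ exp(i) = 0
Π_2 = f^-1 · γ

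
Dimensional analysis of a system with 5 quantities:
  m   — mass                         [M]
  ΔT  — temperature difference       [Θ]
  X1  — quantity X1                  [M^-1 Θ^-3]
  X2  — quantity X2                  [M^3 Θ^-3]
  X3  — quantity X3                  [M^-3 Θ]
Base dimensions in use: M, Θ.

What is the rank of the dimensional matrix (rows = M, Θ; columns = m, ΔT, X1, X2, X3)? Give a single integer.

Write exponents as rows M,Θ / cols m,ΔT,X1,X2,X3:
  M: [ 1  0 -1  3 -3]
  Θ: [ 0  1 -3 -3  1]
Row reduction gives pivot columns m,ΔT; rank = 2

2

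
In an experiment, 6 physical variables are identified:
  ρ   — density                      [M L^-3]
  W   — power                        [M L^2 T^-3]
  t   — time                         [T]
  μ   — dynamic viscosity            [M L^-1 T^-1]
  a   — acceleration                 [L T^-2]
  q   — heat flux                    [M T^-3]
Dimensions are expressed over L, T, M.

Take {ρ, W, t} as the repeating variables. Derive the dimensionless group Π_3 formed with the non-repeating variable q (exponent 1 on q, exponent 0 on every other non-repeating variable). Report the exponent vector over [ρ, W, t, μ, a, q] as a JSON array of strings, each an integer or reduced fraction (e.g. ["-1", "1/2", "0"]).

["-2/5", "-3/5", "6/5", "0", "0", "1"]

Dimensional matrix (L×T×M by ρ×W×t×μ×a×q):
  L: [-3  2  0 -1  1  0]
  T: [ 0 -3  1 -1 -2 -3]
  M: [ 1  1  0  1  0  1]
Echelon form has 3 nonzero rows (pivots: ρ,W,t)
Pivot set = {ρ,W,t}, free = {μ,a,q}
RREF:
  r0: [   1    0    0  3/5 -1/5  2/5]
  r1: [   0    1    0  2/5  1/5  3/5]
  r2: [   0    0    1  1/5 -7/5 -6/5]
Fix exponent of q at 1, μ at 0, a at 0; solve each RREF row for its pivot's exponent:
  r0: exp(ρ) + (2/5)·1 = 0 ⇒ exp(ρ) = -2/5
  r1: exp(W) + (3/5)·1 = 0 ⇒ exp(W) = -3/5
  r2: exp(t) + (-6/5)·1 = 0 ⇒ exp(t) = 6/5
Π_3 = ρ^(-2/5) · W^(-3/5) · t^(6/5) · q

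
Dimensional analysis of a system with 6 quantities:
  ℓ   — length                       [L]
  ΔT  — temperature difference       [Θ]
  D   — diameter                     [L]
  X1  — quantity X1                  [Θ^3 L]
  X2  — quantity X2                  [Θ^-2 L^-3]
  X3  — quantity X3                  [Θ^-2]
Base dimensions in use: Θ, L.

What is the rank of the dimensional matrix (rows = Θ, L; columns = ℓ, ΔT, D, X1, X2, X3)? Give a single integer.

Write exponents as rows Θ,L / cols ℓ,ΔT,D,X1,X2,X3:
  Θ: [ 0  1  0  3 -2 -2]
  L: [ 1  0  1  1 -3  0]
RREF → pivots at {ℓ,ΔT} ⇒ r = 2

2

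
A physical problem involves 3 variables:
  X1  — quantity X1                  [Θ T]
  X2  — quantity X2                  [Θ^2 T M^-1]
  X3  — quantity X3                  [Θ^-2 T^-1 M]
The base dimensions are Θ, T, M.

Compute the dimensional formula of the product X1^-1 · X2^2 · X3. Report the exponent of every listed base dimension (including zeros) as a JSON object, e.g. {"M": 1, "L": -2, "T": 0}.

{"Θ": 1, "T": 0, "M": -1}

Exponent matrix [Θ,T,M] × [X1,X2,X3]:
  Θ: [ 1  2 -2]
  T: [ 1  1 -1]
  M: [ 0 -1  1]
  [Θ]: (-1)·1+(2)·2+(1)·-2 = 1
  [T]: (-1)·1+(2)·1+(1)·-1 = 0
  [M]: (-1)·0+(2)·-1+(1)·1 = -1
⇒ Θ M^-1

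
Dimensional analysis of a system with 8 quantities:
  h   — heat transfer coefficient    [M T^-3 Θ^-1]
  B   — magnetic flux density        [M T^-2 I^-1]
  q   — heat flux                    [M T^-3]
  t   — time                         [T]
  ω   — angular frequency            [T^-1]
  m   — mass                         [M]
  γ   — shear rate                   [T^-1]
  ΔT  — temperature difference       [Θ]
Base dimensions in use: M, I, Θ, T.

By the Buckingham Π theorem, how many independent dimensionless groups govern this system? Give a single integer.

Dimensional matrix (M×I×Θ×T by h×B×q×t×ω×m×γ×ΔT):
  M: [ 1  1  1  0  0  1  0  0]
  I: [ 0 -1  0  0  0  0  0  0]
  Θ: [-1  0  0  0  0  0  0  1]
  T: [-3 -2 -3  1 -1  0 -1  0]
RREF → pivots at {h,B,q,t} ⇒ r = 4
n=8, r=4 ⇒ 4 dimensionless groups

4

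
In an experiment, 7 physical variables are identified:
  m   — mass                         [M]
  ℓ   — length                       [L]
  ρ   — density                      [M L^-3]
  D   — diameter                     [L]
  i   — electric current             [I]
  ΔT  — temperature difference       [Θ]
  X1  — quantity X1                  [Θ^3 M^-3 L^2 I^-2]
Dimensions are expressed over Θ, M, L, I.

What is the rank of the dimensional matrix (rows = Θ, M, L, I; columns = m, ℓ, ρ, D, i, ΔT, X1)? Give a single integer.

4

Write exponents as rows Θ,M,L,I / cols m,ℓ,ρ,D,i,ΔT,X1:
  Θ: [ 0  0  0  0  0  1  3]
  M: [ 1  0  1  0  0  0 -3]
  L: [ 0  1 -3  1  0  0  2]
  I: [ 0  0  0  0  1  0 -2]
RREF → pivots at {m,ℓ,i,ΔT} ⇒ r = 4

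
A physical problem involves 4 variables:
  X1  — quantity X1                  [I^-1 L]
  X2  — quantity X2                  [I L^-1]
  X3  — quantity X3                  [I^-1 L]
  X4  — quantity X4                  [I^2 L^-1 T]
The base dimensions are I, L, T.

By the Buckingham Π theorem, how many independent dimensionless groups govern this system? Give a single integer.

Write exponents as rows I,L,T / cols X1,X2,X3,X4:
  I: [-1  1 -1  2]
  L: [ 1 -1  1 -1]
  T: [ 0  0  0  1]
RREF → pivots at {X1,X4} ⇒ r = 2
Π count = n − r = 4 − 2 = 2

2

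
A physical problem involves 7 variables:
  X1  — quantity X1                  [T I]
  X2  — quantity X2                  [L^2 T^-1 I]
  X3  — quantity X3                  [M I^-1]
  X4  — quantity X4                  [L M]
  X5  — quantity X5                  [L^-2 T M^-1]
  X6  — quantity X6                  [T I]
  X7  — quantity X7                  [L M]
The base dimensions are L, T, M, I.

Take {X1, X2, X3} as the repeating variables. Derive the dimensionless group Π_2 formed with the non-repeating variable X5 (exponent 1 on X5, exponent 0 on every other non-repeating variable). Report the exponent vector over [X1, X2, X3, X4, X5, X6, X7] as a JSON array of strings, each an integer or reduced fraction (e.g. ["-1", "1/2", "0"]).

Write exponents as rows L,T,M,I / cols X1,X2,X3,X4,X5,X6,X7:
  L: [ 0  2  0  1 -2  0  1]
  T: [ 1 -1  0  0  1  1  0]
  M: [ 0  0  1  1 -1  0  1]
  I: [ 1  1 -1  0  0  1  0]
RREF → pivots at {X1,X2,X3} ⇒ r = 3
Repeat: X1,X2,X3; free: X4,X5,X6,X7
RREF:
  r0: [   1    0    0  1/2    0    1  1/2]
  r1: [   0    1    0  1/2   -1    0  1/2]
  r2: [   0    0    1    1   -1    0    1]
  r3: [   0    0    0    0    0    0    0]
Fix exponent of X5 at 1, X4 at 0, X6 at 0, X7 at 0; solve each RREF row for its pivot's exponent:
  r0: exp(X1) + (0)·1 = 0 ⇒ exp(X1) = 0
  r1: exp(X2) + (-1)·1 = 0 ⇒ exp(X2) = 1
  r2: exp(X3) + (-1)·1 = 0 ⇒ exp(X3) = 1
Π_2 = X2 · X3 · X5

["0", "1", "1", "0", "1", "0", "0"]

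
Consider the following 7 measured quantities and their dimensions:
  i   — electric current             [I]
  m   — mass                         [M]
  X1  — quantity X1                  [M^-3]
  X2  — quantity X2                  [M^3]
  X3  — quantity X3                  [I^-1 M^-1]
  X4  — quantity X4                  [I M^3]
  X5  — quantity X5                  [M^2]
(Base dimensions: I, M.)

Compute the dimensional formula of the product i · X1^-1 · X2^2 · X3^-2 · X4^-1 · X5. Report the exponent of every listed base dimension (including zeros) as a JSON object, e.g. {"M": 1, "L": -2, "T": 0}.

Dimensional matrix (I×M by i×m×X1×X2×X3×X4×X5):
  I: [ 1  0  0  0 -1  1  0]
  M: [ 0  1 -3  3 -1  3  2]
  [I]: (1)·1+(-1)·0+(2)·0+(-2)·-1+(-1)·1+(1)·0 = 2
  [M]: (1)·0+(-1)·-3+(2)·3+(-2)·-1+(-1)·3+(1)·2 = 10
⇒ I^2 M^10

{"I": 2, "M": 10}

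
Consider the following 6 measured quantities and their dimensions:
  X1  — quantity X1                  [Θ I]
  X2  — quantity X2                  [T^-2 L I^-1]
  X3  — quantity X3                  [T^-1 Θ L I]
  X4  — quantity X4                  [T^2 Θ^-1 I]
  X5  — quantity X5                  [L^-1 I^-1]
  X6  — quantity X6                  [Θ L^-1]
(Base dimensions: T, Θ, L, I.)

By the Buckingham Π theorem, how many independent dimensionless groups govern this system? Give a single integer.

Write exponents as rows T,Θ,L,I / cols X1,X2,X3,X4,X5,X6:
  T: [ 0 -2 -1  2  0  0]
  Θ: [ 1  0  1 -1  0  1]
  L: [ 0  1  1  0 -1 -1]
  I: [ 1 -1  1  1 -1  0]
Row reduction gives pivot columns X1,X2,X3; rank = 3
Π count = n − r = 6 − 3 = 3

3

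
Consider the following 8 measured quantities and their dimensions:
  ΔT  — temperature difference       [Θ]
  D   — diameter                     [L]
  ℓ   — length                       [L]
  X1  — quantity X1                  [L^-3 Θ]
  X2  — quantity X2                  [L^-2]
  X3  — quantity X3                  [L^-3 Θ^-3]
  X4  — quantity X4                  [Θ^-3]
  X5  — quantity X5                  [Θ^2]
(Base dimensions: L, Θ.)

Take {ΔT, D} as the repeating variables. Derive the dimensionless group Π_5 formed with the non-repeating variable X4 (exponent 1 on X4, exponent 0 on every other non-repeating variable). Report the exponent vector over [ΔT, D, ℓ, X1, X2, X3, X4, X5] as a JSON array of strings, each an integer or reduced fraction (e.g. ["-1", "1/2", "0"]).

Exponent matrix [L,Θ] × [ΔT,D,ℓ,X1,X2,X3,X4,X5]:
  L: [ 0  1  1 -3 -2 -3  0  0]
  Θ: [ 1  0  0  1  0 -3 -3  2]
Echelon form has 2 nonzero rows (pivots: ΔT,D)
Repeat: ΔT,D; free: ℓ,X1,X2,X3,X4,X5
RREF:
  r0: [   1    0    0    1    0   -3   -3    2]
  r1: [   0    1    1   -3   -2   -3    0    0]
Fix exponent of X4 at 1, ℓ at 0, X1 at 0, X2 at 0, X3 at 0, X5 at 0; solve each RREF row for its pivot's exponent:
  r0: exp(ΔT) + (-3)·1 = 0 ⇒ exp(ΔT) = 3
  r1: exp(D) + (0)·1 = 0 ⇒ exp(D) = 0
Π_5 = ΔT^3 · X4

["3", "0", "0", "0", "0", "0", "1", "0"]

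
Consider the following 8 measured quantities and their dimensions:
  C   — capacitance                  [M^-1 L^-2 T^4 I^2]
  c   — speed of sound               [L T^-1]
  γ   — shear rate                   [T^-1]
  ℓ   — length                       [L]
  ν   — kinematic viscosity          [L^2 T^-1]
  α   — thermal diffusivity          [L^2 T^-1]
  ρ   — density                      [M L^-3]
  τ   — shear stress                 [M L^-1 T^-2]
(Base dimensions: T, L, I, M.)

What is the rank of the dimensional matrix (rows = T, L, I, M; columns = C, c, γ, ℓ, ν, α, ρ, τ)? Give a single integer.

4

Exponent matrix [T,L,I,M] × [C,c,γ,ℓ,ν,α,ρ,τ]:
  T: [ 4 -1 -1  0 -1 -1  0 -2]
  L: [-2  1  0  1  2  2 -3 -1]
  I: [ 2  0  0  0  0  0  0  0]
  M: [-1  0  0  0  0  0  1  1]
RREF → pivots at {C,c,γ,ρ} ⇒ r = 4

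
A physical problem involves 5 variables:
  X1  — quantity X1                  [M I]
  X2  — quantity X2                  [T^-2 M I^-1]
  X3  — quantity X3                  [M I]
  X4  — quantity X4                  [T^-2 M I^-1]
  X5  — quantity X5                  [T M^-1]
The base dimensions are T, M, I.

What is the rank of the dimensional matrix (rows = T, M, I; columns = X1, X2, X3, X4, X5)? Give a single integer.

2

Exponent matrix [T,M,I] × [X1,X2,X3,X4,X5]:
  T: [ 0 -2  0 -2  1]
  M: [ 1  1  1  1 -1]
  I: [ 1 -1  1 -1  0]
RREF → pivots at {X1,X2} ⇒ r = 2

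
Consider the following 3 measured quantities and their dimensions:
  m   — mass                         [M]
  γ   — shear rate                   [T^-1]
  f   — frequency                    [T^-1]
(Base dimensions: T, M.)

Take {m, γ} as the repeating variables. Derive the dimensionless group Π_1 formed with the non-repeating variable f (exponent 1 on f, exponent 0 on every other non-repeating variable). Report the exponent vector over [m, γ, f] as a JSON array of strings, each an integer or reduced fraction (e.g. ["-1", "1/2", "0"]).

["0", "-1", "1"]

Exponent matrix [T,M] × [m,γ,f]:
  T: [ 0 -1 -1]
  M: [ 1  0  0]
RREF → pivots at {m,γ} ⇒ r = 2
Repeat: m,γ; free: f
RREF:
  r0: [   1    0    0]
  r1: [   0    1    1]
Fix exponent of f at 1; solve each RREF row for its pivot's exponent:
  r0: exp(m) + (0)·1 = 0 ⇒ exp(m) = 0
  r1: exp(γ) + (1)·1 = 0 ⇒ exp(γ) = -1
Π_1 = γ^-1 · f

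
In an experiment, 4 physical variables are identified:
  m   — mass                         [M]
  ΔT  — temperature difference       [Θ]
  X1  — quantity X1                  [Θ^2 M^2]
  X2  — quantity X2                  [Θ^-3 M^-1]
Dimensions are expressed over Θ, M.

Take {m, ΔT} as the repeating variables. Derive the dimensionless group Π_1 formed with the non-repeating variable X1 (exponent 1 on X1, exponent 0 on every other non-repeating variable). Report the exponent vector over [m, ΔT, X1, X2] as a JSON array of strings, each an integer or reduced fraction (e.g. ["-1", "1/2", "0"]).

Dimensional matrix (Θ×M by m×ΔT×X1×X2):
  Θ: [ 0  1  2 -3]
  M: [ 1  0  2 -1]
Echelon form has 2 nonzero rows (pivots: m,ΔT)
Pivot set = {m,ΔT}, free = {X1,X2}
RREF:
  r0: [   1    0    2   -1]
  r1: [   0    1    2   -3]
Fix exponent of X1 at 1, X2 at 0; solve each RREF row for its pivot's exponent:
  r0: exp(m) + (2)·1 = 0 ⇒ exp(m) = -2
  r1: exp(ΔT) + (2)·1 = 0 ⇒ exp(ΔT) = -2
Π_1 = m^-2 · ΔT^-2 · X1

["-2", "-2", "1", "0"]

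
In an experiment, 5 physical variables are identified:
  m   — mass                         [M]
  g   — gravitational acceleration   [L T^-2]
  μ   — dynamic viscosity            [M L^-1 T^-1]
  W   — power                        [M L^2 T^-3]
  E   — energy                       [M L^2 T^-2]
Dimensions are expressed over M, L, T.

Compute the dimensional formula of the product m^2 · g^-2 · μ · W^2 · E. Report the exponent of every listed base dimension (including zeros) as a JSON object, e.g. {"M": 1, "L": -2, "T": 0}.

{"M": 6, "L": 3, "T": -5}

Dimensional matrix (M×L×T by m×g×μ×W×E):
  M: [ 1  0  1  1  1]
  L: [ 0  1 -1  2  2]
  T: [ 0 -2 -1 -3 -2]
  [M]: (2)·1+(-2)·0+(1)·1+(2)·1+(1)·1 = 6
  [L]: (2)·0+(-2)·1+(1)·-1+(2)·2+(1)·2 = 3
  [T]: (2)·0+(-2)·-2+(1)·-1+(2)·-3+(1)·-2 = -5
⇒ M^6 L^3 T^-5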